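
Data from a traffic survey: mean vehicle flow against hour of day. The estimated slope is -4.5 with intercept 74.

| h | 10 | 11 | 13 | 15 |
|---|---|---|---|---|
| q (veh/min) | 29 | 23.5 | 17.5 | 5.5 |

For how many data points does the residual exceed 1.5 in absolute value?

h=10: q̂ = 74 − 4.5·10 = 29; r = 29 − 29 = 0
h=11: q̂ = 74 − 4.5·11 = 24.5; r = 23.5 − 24.5 = -1
h=13: q̂ = 74 − 4.5·13 = 15.5; r = 17.5 − 15.5 = 2
h=15: q̂ = 74 − 4.5·15 = 6.5; r = 5.5 − 6.5 = -1
|r| > 1.5: h=13 (|r|=2) → 1

1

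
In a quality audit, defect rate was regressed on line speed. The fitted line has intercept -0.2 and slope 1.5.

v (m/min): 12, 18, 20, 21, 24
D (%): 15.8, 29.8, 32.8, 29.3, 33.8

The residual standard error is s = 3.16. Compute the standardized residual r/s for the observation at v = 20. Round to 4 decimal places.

0.9494

D̂ = -0.2 + 1.5·20 = 29.8
r = 32.8 − 29.8 = 3
r/s = 3 / 3.16 = 0.9494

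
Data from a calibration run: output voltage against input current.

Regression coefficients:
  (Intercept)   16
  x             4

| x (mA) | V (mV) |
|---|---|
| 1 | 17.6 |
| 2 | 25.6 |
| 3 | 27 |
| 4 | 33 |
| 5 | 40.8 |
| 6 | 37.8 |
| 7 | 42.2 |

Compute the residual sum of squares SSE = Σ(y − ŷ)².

SSE = 41.44

x=1: V̂ = 16 + 4·1 = 20; e = 17.6 − 20 = -2.4
x=2: V̂ = 16 + 4·2 = 24; e = 25.6 − 24 = 1.6
x=3: V̂ = 16 + 4·3 = 28; e = 27 − 28 = -1
x=4: V̂ = 16 + 4·4 = 32; e = 33 − 32 = 1
x=5: V̂ = 16 + 4·5 = 36; e = 40.8 − 36 = 4.8
x=6: V̂ = 16 + 4·6 = 40; e = 37.8 − 40 = -2.2
x=7: V̂ = 16 + 4·7 = 44; e = 42.2 − 44 = -1.8
SSE = 5.76 + 2.56 + 1 + 1 + 23.04 + 4.84 + 3.24 = 41.44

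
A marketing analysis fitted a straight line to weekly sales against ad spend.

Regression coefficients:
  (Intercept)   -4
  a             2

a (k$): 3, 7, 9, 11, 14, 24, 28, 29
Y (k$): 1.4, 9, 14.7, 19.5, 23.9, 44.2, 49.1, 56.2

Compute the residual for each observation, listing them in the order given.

-0.6, -1, 0.7, 1.5, -0.1, 0.2, -2.9, 2.2

a=3: Ŷ = -4 + 2·3 = 2; e = 1.4 − 2 = -0.6
a=7: Ŷ = -4 + 2·7 = 10; e = 9 − 10 = -1
a=9: Ŷ = -4 + 2·9 = 14; e = 14.7 − 14 = 0.7
a=11: Ŷ = -4 + 2·11 = 18; e = 19.5 − 18 = 1.5
a=14: Ŷ = -4 + 2·14 = 24; e = 23.9 − 24 = -0.1
a=24: Ŷ = -4 + 2·24 = 44; e = 44.2 − 44 = 0.2
a=28: Ŷ = -4 + 2·28 = 52; e = 49.1 − 52 = -2.9
a=29: Ŷ = -4 + 2·29 = 54; e = 56.2 − 54 = 2.2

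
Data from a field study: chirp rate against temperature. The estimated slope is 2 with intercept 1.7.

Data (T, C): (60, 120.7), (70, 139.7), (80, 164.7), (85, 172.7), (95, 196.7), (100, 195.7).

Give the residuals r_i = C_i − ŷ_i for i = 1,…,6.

T=60: ŷ = 1.7 + 2·60 = 121.7; r = 120.7 − 121.7 = -1
T=70: ŷ = 1.7 + 2·70 = 141.7; r = 139.7 − 141.7 = -2
T=80: ŷ = 1.7 + 2·80 = 161.7; r = 164.7 − 161.7 = 3
T=85: ŷ = 1.7 + 2·85 = 171.7; r = 172.7 − 171.7 = 1
T=95: ŷ = 1.7 + 2·95 = 191.7; r = 196.7 − 191.7 = 5
T=100: ŷ = 1.7 + 2·100 = 201.7; r = 195.7 − 201.7 = -6

-1, -2, 3, 1, 5, -6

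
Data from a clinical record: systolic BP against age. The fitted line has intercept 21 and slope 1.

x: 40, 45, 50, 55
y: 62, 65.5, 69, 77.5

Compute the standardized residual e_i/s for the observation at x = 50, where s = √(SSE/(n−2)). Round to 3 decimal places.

-1.033

x=40: ŷ = 21 + 40 = 61; e = 62 − 61 = 1
x=45: ŷ = 21 + 45 = 66; e = 65.5 − 66 = -0.5
x=50: ŷ = 21 + 50 = 71; e = 69 − 71 = -2
x=55: ŷ = 21 + 55 = 76; e = 77.5 − 76 = 1.5
SSE = 1 + 0.25 + 4 + 2.25 = 7.5
s = √(7.5/2) = 1.93649
e/s = -2 / 1.93649 = -1.033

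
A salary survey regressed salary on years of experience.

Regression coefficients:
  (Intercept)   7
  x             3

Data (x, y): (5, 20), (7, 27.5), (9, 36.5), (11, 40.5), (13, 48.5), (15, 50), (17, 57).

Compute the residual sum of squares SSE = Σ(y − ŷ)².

x=5: ŷ = 7 + 3·5 = 22; e = 20 − 22 = -2
x=7: ŷ = 7 + 3·7 = 28; e = 27.5 − 28 = -0.5
x=9: ŷ = 7 + 3·9 = 34; e = 36.5 − 34 = 2.5
x=11: ŷ = 7 + 3·11 = 40; e = 40.5 − 40 = 0.5
x=13: ŷ = 7 + 3·13 = 46; e = 48.5 − 46 = 2.5
x=15: ŷ = 7 + 3·15 = 52; e = 50 − 52 = -2
x=17: ŷ = 7 + 3·17 = 58; e = 57 − 58 = -1
SSE = 4 + 0.25 + 6.25 + 0.25 + 6.25 + 4 + 1 = 22

SSE = 22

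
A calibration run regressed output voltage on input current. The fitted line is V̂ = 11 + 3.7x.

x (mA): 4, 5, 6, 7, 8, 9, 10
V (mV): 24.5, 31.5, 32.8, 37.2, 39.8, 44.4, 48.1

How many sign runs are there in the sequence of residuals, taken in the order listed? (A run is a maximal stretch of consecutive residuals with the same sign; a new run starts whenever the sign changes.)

6 runs

x=4: V̂ = 11 + 3.7·4 = 25.8; r = 24.5 − 25.8 = -1.3
x=5: V̂ = 11 + 3.7·5 = 29.5; r = 31.5 − 29.5 = 2
x=6: V̂ = 11 + 3.7·6 = 33.2; r = 32.8 − 33.2 = -0.4
x=7: V̂ = 11 + 3.7·7 = 36.9; r = 37.2 − 36.9 = 0.3
x=8: V̂ = 11 + 3.7·8 = 40.6; r = 39.8 − 40.6 = -0.8
x=9: V̂ = 11 + 3.7·9 = 44.3; r = 44.4 − 44.3 = 0.1
x=10: V̂ = 11 + 3.7·10 = 48; r = 48.1 − 48 = 0.1
Signs: − + − + − + +
Runs: −×1, +×1, −×1, +×1, −×1, +×2 → 6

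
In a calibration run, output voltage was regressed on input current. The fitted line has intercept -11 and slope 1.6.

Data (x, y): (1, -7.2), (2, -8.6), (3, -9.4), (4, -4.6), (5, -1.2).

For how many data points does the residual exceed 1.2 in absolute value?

3

x=1: ŷ = -11 + 1.6·1 = -9.4; e = -7.2 − (-9.4) = 2.2
x=2: ŷ = -11 + 1.6·2 = -7.8; e = -8.6 − (-7.8) = -0.8
x=3: ŷ = -11 + 1.6·3 = -6.2; e = -9.4 − (-6.2) = -3.2
x=4: ŷ = -11 + 1.6·4 = -4.6; e = -4.6 − (-4.6) = 0
x=5: ŷ = -11 + 1.6·5 = -3; e = -1.2 − (-3) = 1.8
|e| > 1.2: x=1 (|e|=2.2), x=3 (|e|=3.2), x=5 (|e|=1.8) → 3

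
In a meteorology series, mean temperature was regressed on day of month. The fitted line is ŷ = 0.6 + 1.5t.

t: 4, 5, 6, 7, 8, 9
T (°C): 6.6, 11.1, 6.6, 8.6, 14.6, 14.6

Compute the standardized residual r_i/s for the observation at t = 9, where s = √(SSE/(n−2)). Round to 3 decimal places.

t=4: ŷ = 0.6 + 1.5·4 = 6.6; r = 6.6 − 6.6 = 0
t=5: ŷ = 0.6 + 1.5·5 = 8.1; r = 11.1 − 8.1 = 3
t=6: ŷ = 0.6 + 1.5·6 = 9.6; r = 6.6 − 9.6 = -3
t=7: ŷ = 0.6 + 1.5·7 = 11.1; r = 8.6 − 11.1 = -2.5
t=8: ŷ = 0.6 + 1.5·8 = 12.6; r = 14.6 − 12.6 = 2
t=9: ŷ = 0.6 + 1.5·9 = 14.1; r = 14.6 − 14.1 = 0.5
SSE = 0 + 9 + 9 + 6.25 + 4 + 0.25 = 28.5
s = √(28.5/4) = 2.66927
r/s = 0.5 / 2.66927 = 0.187

0.187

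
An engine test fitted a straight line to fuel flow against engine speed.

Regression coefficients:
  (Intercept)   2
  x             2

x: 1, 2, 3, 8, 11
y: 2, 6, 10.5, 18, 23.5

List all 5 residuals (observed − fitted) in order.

x=1: ŷ = 2 + 2·1 = 4; e = 2 − 4 = -2
x=2: ŷ = 2 + 2·2 = 6; e = 6 − 6 = 0
x=3: ŷ = 2 + 2·3 = 8; e = 10.5 − 8 = 2.5
x=8: ŷ = 2 + 2·8 = 18; e = 18 − 18 = 0
x=11: ŷ = 2 + 2·11 = 24; e = 23.5 − 24 = -0.5

-2, 0, 2.5, 0, -0.5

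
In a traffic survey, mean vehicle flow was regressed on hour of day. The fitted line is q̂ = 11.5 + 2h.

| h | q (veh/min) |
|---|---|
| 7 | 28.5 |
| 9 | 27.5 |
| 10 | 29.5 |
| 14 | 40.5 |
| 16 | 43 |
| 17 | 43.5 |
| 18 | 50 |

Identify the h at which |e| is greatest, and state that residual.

h=7: q̂ = 11.5 + 2·7 = 25.5; e = 28.5 − 25.5 = 3
h=9: q̂ = 11.5 + 2·9 = 29.5; e = 27.5 − 29.5 = -2
h=10: q̂ = 11.5 + 2·10 = 31.5; e = 29.5 − 31.5 = -2
h=14: q̂ = 11.5 + 2·14 = 39.5; e = 40.5 − 39.5 = 1
h=16: q̂ = 11.5 + 2·16 = 43.5; e = 43 − 43.5 = -0.5
h=17: q̂ = 11.5 + 2·17 = 45.5; e = 43.5 − 45.5 = -2
h=18: q̂ = 11.5 + 2·18 = 47.5; e = 50 − 47.5 = 2.5
Largest |e| is 3 at h = 7, residual 3.

h = 7, e = 3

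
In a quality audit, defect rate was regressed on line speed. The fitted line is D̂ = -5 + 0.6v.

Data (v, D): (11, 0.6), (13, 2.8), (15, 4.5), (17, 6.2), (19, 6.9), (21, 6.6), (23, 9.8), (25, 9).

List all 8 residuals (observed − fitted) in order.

v=11: D̂ = -5 + 0.6·11 = 1.6; e = 0.6 − 1.6 = -1
v=13: D̂ = -5 + 0.6·13 = 2.8; e = 2.8 − 2.8 = 0
v=15: D̂ = -5 + 0.6·15 = 4; e = 4.5 − 4 = 0.5
v=17: D̂ = -5 + 0.6·17 = 5.2; e = 6.2 − 5.2 = 1
v=19: D̂ = -5 + 0.6·19 = 6.4; e = 6.9 − 6.4 = 0.5
v=21: D̂ = -5 + 0.6·21 = 7.6; e = 6.6 − 7.6 = -1
v=23: D̂ = -5 + 0.6·23 = 8.8; e = 9.8 − 8.8 = 1
v=25: D̂ = -5 + 0.6·25 = 10; e = 9 − 10 = -1

-1, 0, 0.5, 1, 0.5, -1, 1, -1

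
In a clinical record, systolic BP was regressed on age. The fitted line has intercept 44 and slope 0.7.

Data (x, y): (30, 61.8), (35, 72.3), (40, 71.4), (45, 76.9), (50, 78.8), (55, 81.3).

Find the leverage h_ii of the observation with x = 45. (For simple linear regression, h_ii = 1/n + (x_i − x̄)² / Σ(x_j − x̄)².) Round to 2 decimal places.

h = 0.18

x̄ = (30 + 35 + 40 + 45 + 50 + 55)/6 = 42.5
Σ(x − x̄)² = 156.25 + 56.25 + 6.25 + 6.25 + 56.25 + 156.25 = 437.5
h = 1/6 + (2.5)²/437.5 = 0.166667 + 0.0142857 = 0.18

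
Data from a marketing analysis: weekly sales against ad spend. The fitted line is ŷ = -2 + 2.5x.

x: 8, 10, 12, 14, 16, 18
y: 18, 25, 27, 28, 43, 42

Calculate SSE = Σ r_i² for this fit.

x=8: ŷ = -2 + 2.5·8 = 18; r = 18 − 18 = 0
x=10: ŷ = -2 + 2.5·10 = 23; r = 25 − 23 = 2
x=12: ŷ = -2 + 2.5·12 = 28; r = 27 − 28 = -1
x=14: ŷ = -2 + 2.5·14 = 33; r = 28 − 33 = -5
x=16: ŷ = -2 + 2.5·16 = 38; r = 43 − 38 = 5
x=18: ŷ = -2 + 2.5·18 = 43; r = 42 − 43 = -1
SSE = 0 + 4 + 1 + 25 + 25 + 1 = 56

SSE = 56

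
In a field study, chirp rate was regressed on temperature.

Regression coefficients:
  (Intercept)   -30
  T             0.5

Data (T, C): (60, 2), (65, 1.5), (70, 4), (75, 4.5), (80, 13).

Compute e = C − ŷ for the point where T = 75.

e = -3

ŷ = -30 + 0.5·75 = 7.5
e = 4.5 − 7.5 = -3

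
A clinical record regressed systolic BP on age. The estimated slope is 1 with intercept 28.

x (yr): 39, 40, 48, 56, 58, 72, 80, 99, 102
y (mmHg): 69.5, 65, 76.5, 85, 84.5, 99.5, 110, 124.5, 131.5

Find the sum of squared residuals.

SSE = 31.5

x=39: ŷ = 28 + 39 = 67; e = 69.5 − 67 = 2.5
x=40: ŷ = 28 + 40 = 68; e = 65 − 68 = -3
x=48: ŷ = 28 + 48 = 76; e = 76.5 − 76 = 0.5
x=56: ŷ = 28 + 56 = 84; e = 85 − 84 = 1
x=58: ŷ = 28 + 58 = 86; e = 84.5 − 86 = -1.5
x=72: ŷ = 28 + 72 = 100; e = 99.5 − 100 = -0.5
x=80: ŷ = 28 + 80 = 108; e = 110 − 108 = 2
x=99: ŷ = 28 + 99 = 127; e = 124.5 − 127 = -2.5
x=102: ŷ = 28 + 102 = 130; e = 131.5 − 130 = 1.5
SSE = 6.25 + 9 + 0.25 + 1 + 2.25 + 0.25 + 4 + 6.25 + 2.25 = 31.5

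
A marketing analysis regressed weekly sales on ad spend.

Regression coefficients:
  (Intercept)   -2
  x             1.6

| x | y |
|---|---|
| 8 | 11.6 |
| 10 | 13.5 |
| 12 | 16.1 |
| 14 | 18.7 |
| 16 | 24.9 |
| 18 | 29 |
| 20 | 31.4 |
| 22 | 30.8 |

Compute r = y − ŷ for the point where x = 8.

ŷ = -2 + 1.6·8 = 10.8
r = 11.6 − 10.8 = 0.8

r = 0.8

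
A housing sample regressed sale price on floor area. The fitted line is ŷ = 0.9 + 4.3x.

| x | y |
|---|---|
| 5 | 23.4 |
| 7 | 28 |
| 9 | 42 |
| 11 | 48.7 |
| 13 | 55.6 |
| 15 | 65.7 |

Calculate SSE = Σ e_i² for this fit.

x=5: ŷ = 0.9 + 4.3·5 = 22.4; e = 23.4 − 22.4 = 1
x=7: ŷ = 0.9 + 4.3·7 = 31; e = 28 − 31 = -3
x=9: ŷ = 0.9 + 4.3·9 = 39.6; e = 42 − 39.6 = 2.4
x=11: ŷ = 0.9 + 4.3·11 = 48.2; e = 48.7 − 48.2 = 0.5
x=13: ŷ = 0.9 + 4.3·13 = 56.8; e = 55.6 − 56.8 = -1.2
x=15: ŷ = 0.9 + 4.3·15 = 65.4; e = 65.7 − 65.4 = 0.3
SSE = 1 + 9 + 5.76 + 0.25 + 1.44 + 0.09 = 17.54

SSE = 17.54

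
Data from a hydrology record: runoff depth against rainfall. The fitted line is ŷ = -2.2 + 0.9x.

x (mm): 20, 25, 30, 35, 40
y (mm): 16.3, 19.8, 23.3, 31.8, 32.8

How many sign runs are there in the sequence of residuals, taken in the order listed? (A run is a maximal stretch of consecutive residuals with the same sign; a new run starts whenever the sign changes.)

x=20: ŷ = -2.2 + 0.9·20 = 15.8; r = 16.3 − 15.8 = 0.5
x=25: ŷ = -2.2 + 0.9·25 = 20.3; r = 19.8 − 20.3 = -0.5
x=30: ŷ = -2.2 + 0.9·30 = 24.8; r = 23.3 − 24.8 = -1.5
x=35: ŷ = -2.2 + 0.9·35 = 29.3; r = 31.8 − 29.3 = 2.5
x=40: ŷ = -2.2 + 0.9·40 = 33.8; r = 32.8 − 33.8 = -1
Signs: + − − + −
Runs: +×1, −×2, +×1, −×1 → 4

4 runs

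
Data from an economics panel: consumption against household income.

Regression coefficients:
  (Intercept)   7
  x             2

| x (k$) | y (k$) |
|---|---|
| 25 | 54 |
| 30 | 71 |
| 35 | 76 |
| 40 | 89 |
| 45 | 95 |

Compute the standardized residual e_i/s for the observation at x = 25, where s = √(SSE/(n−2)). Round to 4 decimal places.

x=25: ŷ = 7 + 2·25 = 57; e = 54 − 57 = -3
x=30: ŷ = 7 + 2·30 = 67; e = 71 − 67 = 4
x=35: ŷ = 7 + 2·35 = 77; e = 76 − 77 = -1
x=40: ŷ = 7 + 2·40 = 87; e = 89 − 87 = 2
x=45: ŷ = 7 + 2·45 = 97; e = 95 − 97 = -2
SSE = 9 + 16 + 1 + 4 + 4 = 34
s = √(34/3) = 3.3665
e/s = -3 / 3.3665 = -0.8911

-0.8911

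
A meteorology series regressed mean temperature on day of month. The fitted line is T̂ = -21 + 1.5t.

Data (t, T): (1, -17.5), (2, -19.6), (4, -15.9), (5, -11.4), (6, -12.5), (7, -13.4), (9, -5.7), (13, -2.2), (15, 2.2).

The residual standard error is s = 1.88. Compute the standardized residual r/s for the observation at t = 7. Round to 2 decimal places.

-1.54

T̂ = -21 + 1.5·7 = -10.5
r = -13.4 − (-10.5) = -2.9
r/s = -2.9 / 1.88 = -1.54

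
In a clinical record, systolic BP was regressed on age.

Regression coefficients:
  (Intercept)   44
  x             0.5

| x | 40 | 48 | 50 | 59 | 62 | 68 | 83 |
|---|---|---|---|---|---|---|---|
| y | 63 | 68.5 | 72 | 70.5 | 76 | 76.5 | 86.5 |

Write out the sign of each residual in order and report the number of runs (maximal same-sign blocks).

x=40: ŷ = 44 + 0.5·40 = 64; r = 63 − 64 = -1
x=48: ŷ = 44 + 0.5·48 = 68; r = 68.5 − 68 = 0.5
x=50: ŷ = 44 + 0.5·50 = 69; r = 72 − 69 = 3
x=59: ŷ = 44 + 0.5·59 = 73.5; r = 70.5 − 73.5 = -3
x=62: ŷ = 44 + 0.5·62 = 75; r = 76 − 75 = 1
x=68: ŷ = 44 + 0.5·68 = 78; r = 76.5 − 78 = -1.5
x=83: ŷ = 44 + 0.5·83 = 85.5; r = 86.5 − 85.5 = 1
Signs: − + + − + − +
Runs: −×1, +×2, −×1, +×1, −×1, +×1 → 6

6 runs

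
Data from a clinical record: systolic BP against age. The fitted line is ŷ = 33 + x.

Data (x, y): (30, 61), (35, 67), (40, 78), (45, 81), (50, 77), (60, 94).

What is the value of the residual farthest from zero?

x=30: ŷ = 33 + 30 = 63; e = 61 − 63 = -2
x=35: ŷ = 33 + 35 = 68; e = 67 − 68 = -1
x=40: ŷ = 33 + 40 = 73; e = 78 − 73 = 5
x=45: ŷ = 33 + 45 = 78; e = 81 − 78 = 3
x=50: ŷ = 33 + 50 = 83; e = 77 − 83 = -6
x=60: ŷ = 33 + 60 = 93; e = 94 − 93 = 1
Largest |e| is 6 at x = 50, residual -6.

e = -6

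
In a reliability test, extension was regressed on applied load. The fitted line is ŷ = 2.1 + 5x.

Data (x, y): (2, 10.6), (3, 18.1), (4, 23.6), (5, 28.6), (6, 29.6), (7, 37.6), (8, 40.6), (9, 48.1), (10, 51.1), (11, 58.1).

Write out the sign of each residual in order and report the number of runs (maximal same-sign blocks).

8 runs

x=2: ŷ = 2.1 + 5·2 = 12.1; e = 10.6 − 12.1 = -1.5
x=3: ŷ = 2.1 + 5·3 = 17.1; e = 18.1 − 17.1 = 1
x=4: ŷ = 2.1 + 5·4 = 22.1; e = 23.6 − 22.1 = 1.5
x=5: ŷ = 2.1 + 5·5 = 27.1; e = 28.6 − 27.1 = 1.5
x=6: ŷ = 2.1 + 5·6 = 32.1; e = 29.6 − 32.1 = -2.5
x=7: ŷ = 2.1 + 5·7 = 37.1; e = 37.6 − 37.1 = 0.5
x=8: ŷ = 2.1 + 5·8 = 42.1; e = 40.6 − 42.1 = -1.5
x=9: ŷ = 2.1 + 5·9 = 47.1; e = 48.1 − 47.1 = 1
x=10: ŷ = 2.1 + 5·10 = 52.1; e = 51.1 − 52.1 = -1
x=11: ŷ = 2.1 + 5·11 = 57.1; e = 58.1 − 57.1 = 1
Signs: − + + + − + − + − +
Runs: −×1, +×3, −×1, +×1, −×1, +×1, −×1, +×1 → 8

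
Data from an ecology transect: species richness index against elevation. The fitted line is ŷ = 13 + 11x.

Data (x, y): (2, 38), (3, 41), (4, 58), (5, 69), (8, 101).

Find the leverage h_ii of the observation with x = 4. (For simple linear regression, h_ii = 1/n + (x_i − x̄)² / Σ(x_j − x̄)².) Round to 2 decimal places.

h = 0.21

x̄ = (2 + 3 + 4 + 5 + 8)/5 = 4.4
Σ(x − x̄)² = 5.76 + 1.96 + 0.16 + 0.36 + 12.96 = 21.2
h = 1/5 + (-0.4)²/21.2 = 0.2 + 0.00754717 = 0.21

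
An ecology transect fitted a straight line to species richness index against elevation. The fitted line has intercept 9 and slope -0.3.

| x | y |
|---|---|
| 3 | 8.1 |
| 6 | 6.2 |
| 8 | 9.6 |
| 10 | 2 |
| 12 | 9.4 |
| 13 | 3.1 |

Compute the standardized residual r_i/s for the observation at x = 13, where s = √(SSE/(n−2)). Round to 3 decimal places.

-0.590

x=3: ŷ = 9 − 0.3·3 = 8.1; r = 8.1 − 8.1 = 0
x=6: ŷ = 9 − 0.3·6 = 7.2; r = 6.2 − 7.2 = -1
x=8: ŷ = 9 − 0.3·8 = 6.6; r = 9.6 − 6.6 = 3
x=10: ŷ = 9 − 0.3·10 = 6; r = 2 − 6 = -4
x=12: ŷ = 9 − 0.3·12 = 5.4; r = 9.4 − 5.4 = 4
x=13: ŷ = 9 − 0.3·13 = 5.1; r = 3.1 − 5.1 = -2
SSE = 0 + 1 + 9 + 16 + 16 + 4 = 46
s = √(46/4) = 3.39116
r/s = -2 / 3.39116 = -0.590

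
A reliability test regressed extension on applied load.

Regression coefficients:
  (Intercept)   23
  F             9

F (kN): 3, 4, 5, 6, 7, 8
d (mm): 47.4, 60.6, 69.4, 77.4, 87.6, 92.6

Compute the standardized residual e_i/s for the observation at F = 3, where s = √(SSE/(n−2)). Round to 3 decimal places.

-1.170

F=3: d̂ = 23 + 9·3 = 50; e = 47.4 − 50 = -2.6
F=4: d̂ = 23 + 9·4 = 59; e = 60.6 − 59 = 1.6
F=5: d̂ = 23 + 9·5 = 68; e = 69.4 − 68 = 1.4
F=6: d̂ = 23 + 9·6 = 77; e = 77.4 − 77 = 0.4
F=7: d̂ = 23 + 9·7 = 86; e = 87.6 − 86 = 1.6
F=8: d̂ = 23 + 9·8 = 95; e = 92.6 − 95 = -2.4
SSE = 6.76 + 2.56 + 1.96 + 0.16 + 2.56 + 5.76 = 19.76
s = √(19.76/4) = 2.22261
e/s = -2.6 / 2.22261 = -1.170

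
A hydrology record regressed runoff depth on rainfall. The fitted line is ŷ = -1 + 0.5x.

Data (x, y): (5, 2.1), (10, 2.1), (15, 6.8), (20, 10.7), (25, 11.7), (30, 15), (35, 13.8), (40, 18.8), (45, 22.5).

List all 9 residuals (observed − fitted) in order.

0.6, -1.9, 0.3, 1.7, 0.2, 1, -2.7, -0.2, 1

x=5: ŷ = -1 + 0.5·5 = 1.5; e = 2.1 − 1.5 = 0.6
x=10: ŷ = -1 + 0.5·10 = 4; e = 2.1 − 4 = -1.9
x=15: ŷ = -1 + 0.5·15 = 6.5; e = 6.8 − 6.5 = 0.3
x=20: ŷ = -1 + 0.5·20 = 9; e = 10.7 − 9 = 1.7
x=25: ŷ = -1 + 0.5·25 = 11.5; e = 11.7 − 11.5 = 0.2
x=30: ŷ = -1 + 0.5·30 = 14; e = 15 − 14 = 1
x=35: ŷ = -1 + 0.5·35 = 16.5; e = 13.8 − 16.5 = -2.7
x=40: ŷ = -1 + 0.5·40 = 19; e = 18.8 − 19 = -0.2
x=45: ŷ = -1 + 0.5·45 = 21.5; e = 22.5 − 21.5 = 1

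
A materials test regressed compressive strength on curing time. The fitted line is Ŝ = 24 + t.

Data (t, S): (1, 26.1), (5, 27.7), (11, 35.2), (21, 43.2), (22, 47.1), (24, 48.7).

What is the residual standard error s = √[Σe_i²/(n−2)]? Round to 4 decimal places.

t=1: Ŝ = 24 + 1 = 25; e = 26.1 − 25 = 1.1
t=5: Ŝ = 24 + 5 = 29; e = 27.7 − 29 = -1.3
t=11: Ŝ = 24 + 11 = 35; e = 35.2 − 35 = 0.2
t=21: Ŝ = 24 + 21 = 45; e = 43.2 − 45 = -1.8
t=22: Ŝ = 24 + 22 = 46; e = 47.1 − 46 = 1.1
t=24: Ŝ = 24 + 24 = 48; e = 48.7 − 48 = 0.7
SSE = 1.21 + 1.69 + 0.04 + 3.24 + 1.21 + 0.49 = 7.88
s = √(7.88/4) = √1.97 ≈ 1.4036

s = 1.4036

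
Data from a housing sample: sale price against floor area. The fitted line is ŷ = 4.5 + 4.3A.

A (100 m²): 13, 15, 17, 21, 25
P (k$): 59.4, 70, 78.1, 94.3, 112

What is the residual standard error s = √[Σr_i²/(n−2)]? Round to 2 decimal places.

s = 0.91

A=13: ŷ = 4.5 + 4.3·13 = 60.4; r = 59.4 − 60.4 = -1
A=15: ŷ = 4.5 + 4.3·15 = 69; r = 70 − 69 = 1
A=17: ŷ = 4.5 + 4.3·17 = 77.6; r = 78.1 − 77.6 = 0.5
A=21: ŷ = 4.5 + 4.3·21 = 94.8; r = 94.3 − 94.8 = -0.5
A=25: ŷ = 4.5 + 4.3·25 = 112; r = 112 − 112 = 0
SSE = 1 + 1 + 0.25 + 0.25 + 0 = 2.5
s = √(2.5/3) = √0.833333 ≈ 0.91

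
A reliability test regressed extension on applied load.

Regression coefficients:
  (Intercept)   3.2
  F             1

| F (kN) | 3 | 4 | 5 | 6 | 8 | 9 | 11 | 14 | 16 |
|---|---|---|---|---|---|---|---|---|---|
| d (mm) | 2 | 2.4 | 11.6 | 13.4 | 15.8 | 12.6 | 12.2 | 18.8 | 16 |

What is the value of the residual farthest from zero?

e = -4.8

F=3: d̂ = 3.2 + 3 = 6.2; e = 2 − 6.2 = -4.2
F=4: d̂ = 3.2 + 4 = 7.2; e = 2.4 − 7.2 = -4.8
F=5: d̂ = 3.2 + 5 = 8.2; e = 11.6 − 8.2 = 3.4
F=6: d̂ = 3.2 + 6 = 9.2; e = 13.4 − 9.2 = 4.2
F=8: d̂ = 3.2 + 8 = 11.2; e = 15.8 − 11.2 = 4.6
F=9: d̂ = 3.2 + 9 = 12.2; e = 12.6 − 12.2 = 0.4
F=11: d̂ = 3.2 + 11 = 14.2; e = 12.2 − 14.2 = -2
F=14: d̂ = 3.2 + 14 = 17.2; e = 18.8 − 17.2 = 1.6
F=16: d̂ = 3.2 + 16 = 19.2; e = 16 − 19.2 = -3.2
Largest |e| is 4.8 at F = 4, residual -4.8.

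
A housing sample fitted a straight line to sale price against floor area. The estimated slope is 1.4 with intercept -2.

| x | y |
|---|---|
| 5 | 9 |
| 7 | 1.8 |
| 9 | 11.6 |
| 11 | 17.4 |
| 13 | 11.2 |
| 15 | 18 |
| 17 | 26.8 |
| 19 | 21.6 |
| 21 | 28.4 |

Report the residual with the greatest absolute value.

e = -6

x=5: ŷ = -2 + 1.4·5 = 5; e = 9 − 5 = 4
x=7: ŷ = -2 + 1.4·7 = 7.8; e = 1.8 − 7.8 = -6
x=9: ŷ = -2 + 1.4·9 = 10.6; e = 11.6 − 10.6 = 1
x=11: ŷ = -2 + 1.4·11 = 13.4; e = 17.4 − 13.4 = 4
x=13: ŷ = -2 + 1.4·13 = 16.2; e = 11.2 − 16.2 = -5
x=15: ŷ = -2 + 1.4·15 = 19; e = 18 − 19 = -1
x=17: ŷ = -2 + 1.4·17 = 21.8; e = 26.8 − 21.8 = 5
x=19: ŷ = -2 + 1.4·19 = 24.6; e = 21.6 − 24.6 = -3
x=21: ŷ = -2 + 1.4·21 = 27.4; e = 28.4 − 27.4 = 1
Largest |e| is 6 at x = 7, residual -6.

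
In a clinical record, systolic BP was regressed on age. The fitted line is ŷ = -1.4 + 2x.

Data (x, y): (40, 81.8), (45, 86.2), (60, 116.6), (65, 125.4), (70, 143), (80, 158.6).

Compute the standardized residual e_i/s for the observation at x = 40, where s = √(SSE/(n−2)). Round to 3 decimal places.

0.909

x=40: ŷ = -1.4 + 2·40 = 78.6; e = 81.8 − 78.6 = 3.2
x=45: ŷ = -1.4 + 2·45 = 88.6; e = 86.2 − 88.6 = -2.4
x=60: ŷ = -1.4 + 2·60 = 118.6; e = 116.6 − 118.6 = -2
x=65: ŷ = -1.4 + 2·65 = 128.6; e = 125.4 − 128.6 = -3.2
x=70: ŷ = -1.4 + 2·70 = 138.6; e = 143 − 138.6 = 4.4
x=80: ŷ = -1.4 + 2·80 = 158.6; e = 158.6 − 158.6 = 0
SSE = 10.24 + 5.76 + 4 + 10.24 + 19.36 + 0 = 49.6
s = √(49.6/4) = 3.52136
e/s = 3.2 / 3.52136 = 0.909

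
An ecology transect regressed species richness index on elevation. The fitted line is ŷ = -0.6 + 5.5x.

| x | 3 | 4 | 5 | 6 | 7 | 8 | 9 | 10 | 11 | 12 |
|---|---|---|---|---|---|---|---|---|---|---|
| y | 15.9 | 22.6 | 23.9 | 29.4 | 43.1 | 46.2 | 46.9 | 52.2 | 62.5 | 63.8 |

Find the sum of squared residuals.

x=3: ŷ = -0.6 + 5.5·3 = 15.9; e = 15.9 − 15.9 = 0
x=4: ŷ = -0.6 + 5.5·4 = 21.4; e = 22.6 − 21.4 = 1.2
x=5: ŷ = -0.6 + 5.5·5 = 26.9; e = 23.9 − 26.9 = -3
x=6: ŷ = -0.6 + 5.5·6 = 32.4; e = 29.4 − 32.4 = -3
x=7: ŷ = -0.6 + 5.5·7 = 37.9; e = 43.1 − 37.9 = 5.2
x=8: ŷ = -0.6 + 5.5·8 = 43.4; e = 46.2 − 43.4 = 2.8
x=9: ŷ = -0.6 + 5.5·9 = 48.9; e = 46.9 − 48.9 = -2
x=10: ŷ = -0.6 + 5.5·10 = 54.4; e = 52.2 − 54.4 = -2.2
x=11: ŷ = -0.6 + 5.5·11 = 59.9; e = 62.5 − 59.9 = 2.6
x=12: ŷ = -0.6 + 5.5·12 = 65.4; e = 63.8 − 65.4 = -1.6
SSE = 0 + 1.44 + 9 + 9 + 27.04 + 7.84 + 4 + 4.84 + 6.76 + 2.56 = 72.48

SSE = 72.48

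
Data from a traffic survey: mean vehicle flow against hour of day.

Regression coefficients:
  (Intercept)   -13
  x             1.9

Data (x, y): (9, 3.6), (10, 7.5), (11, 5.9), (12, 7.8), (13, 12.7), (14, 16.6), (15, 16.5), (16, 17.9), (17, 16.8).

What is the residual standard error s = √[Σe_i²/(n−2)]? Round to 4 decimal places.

x=9: ŷ = -13 + 1.9·9 = 4.1; e = 3.6 − 4.1 = -0.5
x=10: ŷ = -13 + 1.9·10 = 6; e = 7.5 − 6 = 1.5
x=11: ŷ = -13 + 1.9·11 = 7.9; e = 5.9 − 7.9 = -2
x=12: ŷ = -13 + 1.9·12 = 9.8; e = 7.8 − 9.8 = -2
x=13: ŷ = -13 + 1.9·13 = 11.7; e = 12.7 − 11.7 = 1
x=14: ŷ = -13 + 1.9·14 = 13.6; e = 16.6 − 13.6 = 3
x=15: ŷ = -13 + 1.9·15 = 15.5; e = 16.5 − 15.5 = 1
x=16: ŷ = -13 + 1.9·16 = 17.4; e = 17.9 − 17.4 = 0.5
x=17: ŷ = -13 + 1.9·17 = 19.3; e = 16.8 − 19.3 = -2.5
SSE = 0.25 + 2.25 + 4 + 4 + 1 + 9 + 1 + 0.25 + 6.25 = 28
s = √(28/7) = √4 ≈ 2.0000

s = 2.0000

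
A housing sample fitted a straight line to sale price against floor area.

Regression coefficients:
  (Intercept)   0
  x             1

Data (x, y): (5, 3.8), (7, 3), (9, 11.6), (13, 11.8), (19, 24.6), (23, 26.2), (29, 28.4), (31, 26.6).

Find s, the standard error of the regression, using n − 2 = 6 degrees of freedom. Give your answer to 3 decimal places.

x=5: ŷ = 5 = 5; r = 3.8 − 5 = -1.2
x=7: ŷ = 7 = 7; r = 3 − 7 = -4
x=9: ŷ = 9 = 9; r = 11.6 − 9 = 2.6
x=13: ŷ = 13 = 13; r = 11.8 − 13 = -1.2
x=19: ŷ = 19 = 19; r = 24.6 − 19 = 5.6
x=23: ŷ = 23 = 23; r = 26.2 − 23 = 3.2
x=29: ŷ = 29 = 29; r = 28.4 − 29 = -0.6
x=31: ŷ = 31 = 31; r = 26.6 − 31 = -4.4
SSE = 1.44 + 16 + 6.76 + 1.44 + 31.36 + 10.24 + 0.36 + 19.36 = 86.96
s = √(86.96/6) = √14.4933 ≈ 3.807

s = 3.807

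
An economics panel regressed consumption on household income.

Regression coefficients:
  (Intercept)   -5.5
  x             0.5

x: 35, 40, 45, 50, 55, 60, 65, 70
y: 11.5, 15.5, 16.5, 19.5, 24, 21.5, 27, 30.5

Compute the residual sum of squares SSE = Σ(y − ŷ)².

x=35: ŷ = -5.5 + 0.5·35 = 12; e = 11.5 − 12 = -0.5
x=40: ŷ = -5.5 + 0.5·40 = 14.5; e = 15.5 − 14.5 = 1
x=45: ŷ = -5.5 + 0.5·45 = 17; e = 16.5 − 17 = -0.5
x=50: ŷ = -5.5 + 0.5·50 = 19.5; e = 19.5 − 19.5 = 0
x=55: ŷ = -5.5 + 0.5·55 = 22; e = 24 − 22 = 2
x=60: ŷ = -5.5 + 0.5·60 = 24.5; e = 21.5 − 24.5 = -3
x=65: ŷ = -5.5 + 0.5·65 = 27; e = 27 − 27 = 0
x=70: ŷ = -5.5 + 0.5·70 = 29.5; e = 30.5 − 29.5 = 1
SSE = 0.25 + 1 + 0.25 + 0 + 4 + 9 + 0 + 1 = 15.5

SSE = 15.5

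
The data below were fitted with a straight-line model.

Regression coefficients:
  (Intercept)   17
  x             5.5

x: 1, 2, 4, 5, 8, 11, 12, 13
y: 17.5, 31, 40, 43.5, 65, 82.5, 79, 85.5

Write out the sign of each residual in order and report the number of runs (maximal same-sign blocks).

5 runs

x=1: ŷ = 17 + 5.5·1 = 22.5; r = 17.5 − 22.5 = -5
x=2: ŷ = 17 + 5.5·2 = 28; r = 31 − 28 = 3
x=4: ŷ = 17 + 5.5·4 = 39; r = 40 − 39 = 1
x=5: ŷ = 17 + 5.5·5 = 44.5; r = 43.5 − 44.5 = -1
x=8: ŷ = 17 + 5.5·8 = 61; r = 65 − 61 = 4
x=11: ŷ = 17 + 5.5·11 = 77.5; r = 82.5 − 77.5 = 5
x=12: ŷ = 17 + 5.5·12 = 83; r = 79 − 83 = -4
x=13: ŷ = 17 + 5.5·13 = 88.5; r = 85.5 − 88.5 = -3
Signs: − + + − + + − −
Runs: −×1, +×2, −×1, +×2, −×2 → 5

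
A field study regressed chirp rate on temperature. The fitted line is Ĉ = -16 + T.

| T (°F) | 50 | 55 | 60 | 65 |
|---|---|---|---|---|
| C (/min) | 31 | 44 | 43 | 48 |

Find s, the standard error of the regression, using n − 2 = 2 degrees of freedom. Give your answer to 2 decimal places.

s = 4.24

T=50: Ĉ = -16 + 50 = 34; e = 31 − 34 = -3
T=55: Ĉ = -16 + 55 = 39; e = 44 − 39 = 5
T=60: Ĉ = -16 + 60 = 44; e = 43 − 44 = -1
T=65: Ĉ = -16 + 65 = 49; e = 48 − 49 = -1
SSE = 9 + 25 + 1 + 1 = 36
s = √(36/2) = √18 ≈ 4.24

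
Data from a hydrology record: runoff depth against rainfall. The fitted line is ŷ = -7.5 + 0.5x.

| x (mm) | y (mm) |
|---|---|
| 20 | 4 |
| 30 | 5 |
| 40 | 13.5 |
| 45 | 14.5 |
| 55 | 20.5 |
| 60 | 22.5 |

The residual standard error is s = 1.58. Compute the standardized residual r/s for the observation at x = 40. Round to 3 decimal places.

ŷ = -7.5 + 0.5·40 = 12.5
r = 13.5 − 12.5 = 1
r/s = 1 / 1.58 = 0.633

0.633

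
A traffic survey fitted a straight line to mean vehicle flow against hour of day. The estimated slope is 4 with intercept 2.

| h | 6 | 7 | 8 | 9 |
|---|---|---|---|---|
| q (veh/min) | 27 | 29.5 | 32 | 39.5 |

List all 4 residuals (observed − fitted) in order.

1, -0.5, -2, 1.5

h=6: q̂ = 2 + 4·6 = 26; e = 27 − 26 = 1
h=7: q̂ = 2 + 4·7 = 30; e = 29.5 − 30 = -0.5
h=8: q̂ = 2 + 4·8 = 34; e = 32 − 34 = -2
h=9: q̂ = 2 + 4·9 = 38; e = 39.5 − 38 = 1.5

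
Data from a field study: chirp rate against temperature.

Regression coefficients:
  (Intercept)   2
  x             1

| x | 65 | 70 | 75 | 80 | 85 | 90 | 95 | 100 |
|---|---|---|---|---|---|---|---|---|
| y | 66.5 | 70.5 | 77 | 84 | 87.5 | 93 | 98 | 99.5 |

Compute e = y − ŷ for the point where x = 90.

e = 1

ŷ = 2 + 90 = 92
e = 93 − 92 = 1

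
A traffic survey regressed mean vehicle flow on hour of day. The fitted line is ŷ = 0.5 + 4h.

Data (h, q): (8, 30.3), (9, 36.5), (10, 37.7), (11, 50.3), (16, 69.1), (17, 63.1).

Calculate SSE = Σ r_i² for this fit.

SSE = 96.64

h=8: ŷ = 0.5 + 4·8 = 32.5; r = 30.3 − 32.5 = -2.2
h=9: ŷ = 0.5 + 4·9 = 36.5; r = 36.5 − 36.5 = 0
h=10: ŷ = 0.5 + 4·10 = 40.5; r = 37.7 − 40.5 = -2.8
h=11: ŷ = 0.5 + 4·11 = 44.5; r = 50.3 − 44.5 = 5.8
h=16: ŷ = 0.5 + 4·16 = 64.5; r = 69.1 − 64.5 = 4.6
h=17: ŷ = 0.5 + 4·17 = 68.5; r = 63.1 − 68.5 = -5.4
SSE = 4.84 + 0 + 7.84 + 33.64 + 21.16 + 29.16 = 96.64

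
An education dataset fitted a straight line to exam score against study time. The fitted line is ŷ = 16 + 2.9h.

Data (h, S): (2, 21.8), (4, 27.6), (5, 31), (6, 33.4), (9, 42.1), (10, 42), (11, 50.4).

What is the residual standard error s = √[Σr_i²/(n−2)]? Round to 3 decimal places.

s = 1.761

h=2: ŷ = 16 + 2.9·2 = 21.8; r = 21.8 − 21.8 = 0
h=4: ŷ = 16 + 2.9·4 = 27.6; r = 27.6 − 27.6 = 0
h=5: ŷ = 16 + 2.9·5 = 30.5; r = 31 − 30.5 = 0.5
h=6: ŷ = 16 + 2.9·6 = 33.4; r = 33.4 − 33.4 = 0
h=9: ŷ = 16 + 2.9·9 = 42.1; r = 42.1 − 42.1 = 0
h=10: ŷ = 16 + 2.9·10 = 45; r = 42 − 45 = -3
h=11: ŷ = 16 + 2.9·11 = 47.9; r = 50.4 − 47.9 = 2.5
SSE = 0 + 0 + 0.25 + 0 + 0 + 9 + 6.25 = 15.5
s = √(15.5/5) = √3.1 ≈ 1.761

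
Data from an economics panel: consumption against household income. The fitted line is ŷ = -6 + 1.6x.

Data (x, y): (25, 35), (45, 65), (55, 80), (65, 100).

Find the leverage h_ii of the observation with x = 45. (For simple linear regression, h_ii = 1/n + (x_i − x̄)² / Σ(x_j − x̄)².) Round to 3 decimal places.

h = 0.257

x̄ = (25 + 45 + 55 + 65)/4 = 47.5
Σ(x − x̄)² = 506.25 + 6.25 + 56.25 + 306.25 = 875
h = 1/4 + (-2.5)²/875 = 0.25 + 0.00714286 = 0.257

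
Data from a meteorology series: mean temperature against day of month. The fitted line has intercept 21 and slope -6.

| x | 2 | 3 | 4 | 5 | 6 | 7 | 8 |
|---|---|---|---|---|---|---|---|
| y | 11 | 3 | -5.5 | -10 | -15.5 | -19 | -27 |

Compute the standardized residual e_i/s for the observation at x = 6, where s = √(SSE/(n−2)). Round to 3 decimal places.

x=2: ŷ = 21 − 6·2 = 9; e = 11 − 9 = 2
x=3: ŷ = 21 − 6·3 = 3; e = 3 − 3 = 0
x=4: ŷ = 21 − 6·4 = -3; e = -5.5 − (-3) = -2.5
x=5: ŷ = 21 − 6·5 = -9; e = -10 − (-9) = -1
x=6: ŷ = 21 − 6·6 = -15; e = -15.5 − (-15) = -0.5
x=7: ŷ = 21 − 6·7 = -21; e = -19 − (-21) = 2
x=8: ŷ = 21 − 6·8 = -27; e = -27 − (-27) = 0
SSE = 4 + 0 + 6.25 + 1 + 0.25 + 4 + 0 = 15.5
s = √(15.5/5) = 1.76068
e/s = -0.5 / 1.76068 = -0.284

-0.284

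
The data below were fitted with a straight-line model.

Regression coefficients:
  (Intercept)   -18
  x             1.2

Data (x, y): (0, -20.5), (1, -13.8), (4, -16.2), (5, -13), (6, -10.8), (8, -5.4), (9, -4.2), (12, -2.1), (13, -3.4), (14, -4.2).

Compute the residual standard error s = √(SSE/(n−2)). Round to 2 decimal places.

x=0: ŷ = -18 + 1.2·0 = -18; e = -20.5 − (-18) = -2.5
x=1: ŷ = -18 + 1.2·1 = -16.8; e = -13.8 − (-16.8) = 3
x=4: ŷ = -18 + 1.2·4 = -13.2; e = -16.2 − (-13.2) = -3
x=5: ŷ = -18 + 1.2·5 = -12; e = -13 − (-12) = -1
x=6: ŷ = -18 + 1.2·6 = -10.8; e = -10.8 − (-10.8) = 0
x=8: ŷ = -18 + 1.2·8 = -8.4; e = -5.4 − (-8.4) = 3
x=9: ŷ = -18 + 1.2·9 = -7.2; e = -4.2 − (-7.2) = 3
x=12: ŷ = -18 + 1.2·12 = -3.6; e = -2.1 − (-3.6) = 1.5
x=13: ŷ = -18 + 1.2·13 = -2.4; e = -3.4 − (-2.4) = -1
x=14: ŷ = -18 + 1.2·14 = -1.2; e = -4.2 − (-1.2) = -3
SSE = 6.25 + 9 + 9 + 1 + 0 + 9 + 9 + 2.25 + 1 + 9 = 55.5
s = √(55.5/8) = √6.9375 ≈ 2.63

s = 2.63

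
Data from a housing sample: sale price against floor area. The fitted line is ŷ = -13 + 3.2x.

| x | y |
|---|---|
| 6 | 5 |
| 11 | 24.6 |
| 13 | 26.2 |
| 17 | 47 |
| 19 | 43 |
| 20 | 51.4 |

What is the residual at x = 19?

e = -4.8

ŷ = -13 + 3.2·19 = 47.8
e = 43 − 47.8 = -4.8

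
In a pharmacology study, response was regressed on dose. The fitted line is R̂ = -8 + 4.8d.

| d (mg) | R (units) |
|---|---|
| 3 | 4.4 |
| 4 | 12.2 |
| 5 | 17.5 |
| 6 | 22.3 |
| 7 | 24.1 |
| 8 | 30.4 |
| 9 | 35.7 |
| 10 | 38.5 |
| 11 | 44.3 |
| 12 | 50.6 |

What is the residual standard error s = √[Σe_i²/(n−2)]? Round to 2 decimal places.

d=3: R̂ = -8 + 4.8·3 = 6.4; e = 4.4 − 6.4 = -2
d=4: R̂ = -8 + 4.8·4 = 11.2; e = 12.2 − 11.2 = 1
d=5: R̂ = -8 + 4.8·5 = 16; e = 17.5 − 16 = 1.5
d=6: R̂ = -8 + 4.8·6 = 20.8; e = 22.3 − 20.8 = 1.5
d=7: R̂ = -8 + 4.8·7 = 25.6; e = 24.1 − 25.6 = -1.5
d=8: R̂ = -8 + 4.8·8 = 30.4; e = 30.4 − 30.4 = 0
d=9: R̂ = -8 + 4.8·9 = 35.2; e = 35.7 − 35.2 = 0.5
d=10: R̂ = -8 + 4.8·10 = 40; e = 38.5 − 40 = -1.5
d=11: R̂ = -8 + 4.8·11 = 44.8; e = 44.3 − 44.8 = -0.5
d=12: R̂ = -8 + 4.8·12 = 49.6; e = 50.6 − 49.6 = 1
SSE = 4 + 1 + 2.25 + 2.25 + 2.25 + 0 + 0.25 + 2.25 + 0.25 + 1 = 15.5
s = √(15.5/8) = √1.9375 ≈ 1.39

s = 1.39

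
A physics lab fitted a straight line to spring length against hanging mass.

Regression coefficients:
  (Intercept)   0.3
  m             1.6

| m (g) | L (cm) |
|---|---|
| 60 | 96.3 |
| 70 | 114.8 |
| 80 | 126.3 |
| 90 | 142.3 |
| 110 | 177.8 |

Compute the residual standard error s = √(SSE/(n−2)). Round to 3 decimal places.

m=60: L̂ = 0.3 + 1.6·60 = 96.3; r = 96.3 − 96.3 = 0
m=70: L̂ = 0.3 + 1.6·70 = 112.3; r = 114.8 − 112.3 = 2.5
m=80: L̂ = 0.3 + 1.6·80 = 128.3; r = 126.3 − 128.3 = -2
m=90: L̂ = 0.3 + 1.6·90 = 144.3; r = 142.3 − 144.3 = -2
m=110: L̂ = 0.3 + 1.6·110 = 176.3; r = 177.8 − 176.3 = 1.5
SSE = 0 + 6.25 + 4 + 4 + 2.25 = 16.5
s = √(16.5/3) = √5.5 ≈ 2.345

s = 2.345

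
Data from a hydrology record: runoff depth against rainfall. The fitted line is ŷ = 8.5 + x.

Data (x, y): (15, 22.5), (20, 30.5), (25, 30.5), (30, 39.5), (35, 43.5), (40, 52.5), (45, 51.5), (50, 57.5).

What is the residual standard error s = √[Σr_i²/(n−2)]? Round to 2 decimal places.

x=15: ŷ = 8.5 + 15 = 23.5; r = 22.5 − 23.5 = -1
x=20: ŷ = 8.5 + 20 = 28.5; r = 30.5 − 28.5 = 2
x=25: ŷ = 8.5 + 25 = 33.5; r = 30.5 − 33.5 = -3
x=30: ŷ = 8.5 + 30 = 38.5; r = 39.5 − 38.5 = 1
x=35: ŷ = 8.5 + 35 = 43.5; r = 43.5 − 43.5 = 0
x=40: ŷ = 8.5 + 40 = 48.5; r = 52.5 − 48.5 = 4
x=45: ŷ = 8.5 + 45 = 53.5; r = 51.5 − 53.5 = -2
x=50: ŷ = 8.5 + 50 = 58.5; r = 57.5 − 58.5 = -1
SSE = 1 + 4 + 9 + 1 + 0 + 16 + 4 + 1 = 36
s = √(36/6) = √6 ≈ 2.45

s = 2.45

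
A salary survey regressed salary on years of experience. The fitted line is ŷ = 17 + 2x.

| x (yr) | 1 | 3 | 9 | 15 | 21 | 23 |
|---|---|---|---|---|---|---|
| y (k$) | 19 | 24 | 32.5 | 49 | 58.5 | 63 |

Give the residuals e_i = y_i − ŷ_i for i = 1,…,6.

0, 1, -2.5, 2, -0.5, 0

x=1: ŷ = 17 + 2·1 = 19; e = 19 − 19 = 0
x=3: ŷ = 17 + 2·3 = 23; e = 24 − 23 = 1
x=9: ŷ = 17 + 2·9 = 35; e = 32.5 − 35 = -2.5
x=15: ŷ = 17 + 2·15 = 47; e = 49 − 47 = 2
x=21: ŷ = 17 + 2·21 = 59; e = 58.5 − 59 = -0.5
x=23: ŷ = 17 + 2·23 = 63; e = 63 − 63 = 0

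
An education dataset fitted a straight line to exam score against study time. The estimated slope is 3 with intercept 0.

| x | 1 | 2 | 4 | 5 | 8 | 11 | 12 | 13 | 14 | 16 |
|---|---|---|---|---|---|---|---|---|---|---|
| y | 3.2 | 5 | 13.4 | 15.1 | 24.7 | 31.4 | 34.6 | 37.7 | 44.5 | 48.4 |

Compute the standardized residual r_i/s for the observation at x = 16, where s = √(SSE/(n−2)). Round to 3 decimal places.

0.282

x=1: ŷ = 3·1 = 3; r = 3.2 − 3 = 0.2
x=2: ŷ = 3·2 = 6; r = 5 − 6 = -1
x=4: ŷ = 3·4 = 12; r = 13.4 − 12 = 1.4
x=5: ŷ = 3·5 = 15; r = 15.1 − 15 = 0.1
x=8: ŷ = 3·8 = 24; r = 24.7 − 24 = 0.7
x=11: ŷ = 3·11 = 33; r = 31.4 − 33 = -1.6
x=12: ŷ = 3·12 = 36; r = 34.6 − 36 = -1.4
x=13: ŷ = 3·13 = 39; r = 37.7 − 39 = -1.3
x=14: ŷ = 3·14 = 42; r = 44.5 − 42 = 2.5
x=16: ŷ = 3·16 = 48; r = 48.4 − 48 = 0.4
SSE = 0.04 + 1 + 1.96 + 0.01 + 0.49 + 2.56 + 1.96 + 1.69 + 6.25 + 0.16 = 16.12
s = √(16.12/8) = 1.41951
r/s = 0.4 / 1.41951 = 0.282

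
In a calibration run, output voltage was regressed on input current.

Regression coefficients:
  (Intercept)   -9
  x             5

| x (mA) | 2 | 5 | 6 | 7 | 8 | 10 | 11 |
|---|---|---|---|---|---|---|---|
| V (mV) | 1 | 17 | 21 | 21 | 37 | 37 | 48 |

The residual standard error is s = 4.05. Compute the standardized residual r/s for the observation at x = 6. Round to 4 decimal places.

0.0000

ŷ = -9 + 5·6 = 21
r = 21 − 21 = 0
r/s = 0 / 4.05 = 0.0000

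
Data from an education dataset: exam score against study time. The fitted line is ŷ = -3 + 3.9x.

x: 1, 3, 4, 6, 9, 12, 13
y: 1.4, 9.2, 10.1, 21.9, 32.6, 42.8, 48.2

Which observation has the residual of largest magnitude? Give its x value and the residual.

x = 4, r = -2.5

x=1: ŷ = -3 + 3.9·1 = 0.9; r = 1.4 − 0.9 = 0.5
x=3: ŷ = -3 + 3.9·3 = 8.7; r = 9.2 − 8.7 = 0.5
x=4: ŷ = -3 + 3.9·4 = 12.6; r = 10.1 − 12.6 = -2.5
x=6: ŷ = -3 + 3.9·6 = 20.4; r = 21.9 − 20.4 = 1.5
x=9: ŷ = -3 + 3.9·9 = 32.1; r = 32.6 − 32.1 = 0.5
x=12: ŷ = -3 + 3.9·12 = 43.8; r = 42.8 − 43.8 = -1
x=13: ŷ = -3 + 3.9·13 = 47.7; r = 48.2 − 47.7 = 0.5
Largest |r| is 2.5 at x = 4, residual -2.5.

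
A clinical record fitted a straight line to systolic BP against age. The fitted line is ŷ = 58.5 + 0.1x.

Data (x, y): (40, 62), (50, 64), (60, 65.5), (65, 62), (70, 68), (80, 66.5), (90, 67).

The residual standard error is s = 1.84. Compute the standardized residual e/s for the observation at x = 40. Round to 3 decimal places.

-0.272

ŷ = 58.5 + 0.1·40 = 62.5
e = 62 − 62.5 = -0.5
e/s = -0.5 / 1.84 = -0.272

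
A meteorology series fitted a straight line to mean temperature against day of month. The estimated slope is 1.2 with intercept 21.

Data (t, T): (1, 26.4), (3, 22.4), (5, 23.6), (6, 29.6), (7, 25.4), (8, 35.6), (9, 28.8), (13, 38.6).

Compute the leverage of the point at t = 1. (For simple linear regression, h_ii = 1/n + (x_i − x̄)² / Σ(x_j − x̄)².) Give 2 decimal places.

t̄ = (1 + 3 + 5 + 6 + 7 + 8 + 9 + 13)/8 = 6.5
Σ(t − t̄)² = 30.25 + 12.25 + 2.25 + 0.25 + 0.25 + 2.25 + 6.25 + 42.25 = 96
h = 1/8 + (-5.5)²/96 = 0.125 + 0.315104 = 0.44

h = 0.44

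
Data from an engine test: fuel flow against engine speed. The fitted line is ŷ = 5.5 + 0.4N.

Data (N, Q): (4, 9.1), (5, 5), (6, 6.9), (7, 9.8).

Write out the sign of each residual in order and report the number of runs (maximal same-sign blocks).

N=4: ŷ = 5.5 + 0.4·4 = 7.1; e = 9.1 − 7.1 = 2
N=5: ŷ = 5.5 + 0.4·5 = 7.5; e = 5 − 7.5 = -2.5
N=6: ŷ = 5.5 + 0.4·6 = 7.9; e = 6.9 − 7.9 = -1
N=7: ŷ = 5.5 + 0.4·7 = 8.3; e = 9.8 − 8.3 = 1.5
Signs: + − − +
Runs: +×1, −×2, +×1 → 3

3 runs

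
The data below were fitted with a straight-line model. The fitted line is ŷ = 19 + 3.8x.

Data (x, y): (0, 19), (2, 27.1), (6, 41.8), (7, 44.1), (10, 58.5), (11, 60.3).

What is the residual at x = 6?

ŷ = 19 + 3.8·6 = 41.8
r = 41.8 − 41.8 = 0

r = 0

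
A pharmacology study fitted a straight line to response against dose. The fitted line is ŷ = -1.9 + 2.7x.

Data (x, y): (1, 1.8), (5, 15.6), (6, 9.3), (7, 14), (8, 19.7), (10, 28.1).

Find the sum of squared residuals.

x=1: ŷ = -1.9 + 2.7·1 = 0.8; r = 1.8 − 0.8 = 1
x=5: ŷ = -1.9 + 2.7·5 = 11.6; r = 15.6 − 11.6 = 4
x=6: ŷ = -1.9 + 2.7·6 = 14.3; r = 9.3 − 14.3 = -5
x=7: ŷ = -1.9 + 2.7·7 = 17; r = 14 − 17 = -3
x=8: ŷ = -1.9 + 2.7·8 = 19.7; r = 19.7 − 19.7 = 0
x=10: ŷ = -1.9 + 2.7·10 = 25.1; r = 28.1 − 25.1 = 3
SSE = 1 + 16 + 25 + 9 + 0 + 9 = 60

SSE = 60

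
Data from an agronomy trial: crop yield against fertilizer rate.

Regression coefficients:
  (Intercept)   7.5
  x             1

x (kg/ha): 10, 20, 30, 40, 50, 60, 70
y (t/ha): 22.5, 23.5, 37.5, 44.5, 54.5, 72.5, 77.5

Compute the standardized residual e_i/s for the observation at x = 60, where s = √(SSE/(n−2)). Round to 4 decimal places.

1.2199

x=10: ŷ = 7.5 + 10 = 17.5; e = 22.5 − 17.5 = 5
x=20: ŷ = 7.5 + 20 = 27.5; e = 23.5 − 27.5 = -4
x=30: ŷ = 7.5 + 30 = 37.5; e = 37.5 − 37.5 = 0
x=40: ŷ = 7.5 + 40 = 47.5; e = 44.5 − 47.5 = -3
x=50: ŷ = 7.5 + 50 = 57.5; e = 54.5 − 57.5 = -3
x=60: ŷ = 7.5 + 60 = 67.5; e = 72.5 − 67.5 = 5
x=70: ŷ = 7.5 + 70 = 77.5; e = 77.5 − 77.5 = 0
SSE = 25 + 16 + 0 + 9 + 9 + 25 + 0 = 84
s = √(84/5) = 4.09878
e/s = 5 / 4.09878 = 1.2199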